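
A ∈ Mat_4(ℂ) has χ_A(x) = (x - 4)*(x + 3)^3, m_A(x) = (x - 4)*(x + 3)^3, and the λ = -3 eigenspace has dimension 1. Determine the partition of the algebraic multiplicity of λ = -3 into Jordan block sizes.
Block sizes for λ = -3: [3]

Step 1 — from the characteristic polynomial, algebraic multiplicity of λ = -3 is 3. From dim ker(A − (-3)·I) = 1, there are exactly 1 Jordan blocks for λ = -3.
Step 2 — from the minimal polynomial, the factor (x + 3)^3 tells us the largest block for λ = -3 has size 3.
Step 3 — with total size 3, 1 blocks, and largest block 3, the block sizes (in nonincreasing order) are [3].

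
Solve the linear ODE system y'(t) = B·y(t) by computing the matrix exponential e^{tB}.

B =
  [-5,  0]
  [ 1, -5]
e^{tB} =
  [exp(-5*t), 0]
  [t*exp(-5*t), exp(-5*t)]

Strategy: write B = P · J · P⁻¹ where J is a Jordan canonical form, so e^{tB} = P · e^{tJ} · P⁻¹, and e^{tJ} can be computed block-by-block.

B has Jordan form
J =
  [-5,  1]
  [ 0, -5]
(up to reordering of blocks).

Per-block formulas:
  For a 2×2 Jordan block J_2(-5): exp(t · J_2(-5)) = e^(-5t)·(I + t·N), where N is the 2×2 nilpotent shift.

After assembling e^{tJ} and conjugating by P, we get:

e^{tB} =
  [exp(-5*t), 0]
  [t*exp(-5*t), exp(-5*t)]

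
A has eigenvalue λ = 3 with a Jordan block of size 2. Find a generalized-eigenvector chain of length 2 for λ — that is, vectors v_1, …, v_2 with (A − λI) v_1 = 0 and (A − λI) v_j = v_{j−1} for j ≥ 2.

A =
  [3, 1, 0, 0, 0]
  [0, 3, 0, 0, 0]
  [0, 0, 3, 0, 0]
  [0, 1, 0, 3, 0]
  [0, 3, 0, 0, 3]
A Jordan chain for λ = 3 of length 2:
v_1 = (1, 0, 0, 1, 3)ᵀ
v_2 = (0, 1, 0, 0, 0)ᵀ

Let N = A − (3)·I. We want v_2 with N^2 v_2 = 0 but N^1 v_2 ≠ 0; then v_{j-1} := N · v_j for j = 2, …, 2.

Pick v_2 = (0, 1, 0, 0, 0)ᵀ.
Then v_1 = N · v_2 = (1, 0, 0, 1, 3)ᵀ.

Sanity check: (A − (3)·I) v_1 = (0, 0, 0, 0, 0)ᵀ = 0. ✓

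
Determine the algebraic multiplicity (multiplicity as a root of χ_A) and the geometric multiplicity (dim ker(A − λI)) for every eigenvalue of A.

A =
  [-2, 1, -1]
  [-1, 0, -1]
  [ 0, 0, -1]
λ = -1: alg = 3, geom = 2

Step 1 — factor the characteristic polynomial to read off the algebraic multiplicities:
  χ_A(x) = (x + 1)^3

Step 2 — compute geometric multiplicities via the rank-nullity identity g(λ) = n − rank(A − λI):
  rank(A − (-1)·I) = 1, so dim ker(A − (-1)·I) = n − 1 = 2

Summary:
  λ = -1: algebraic multiplicity = 3, geometric multiplicity = 2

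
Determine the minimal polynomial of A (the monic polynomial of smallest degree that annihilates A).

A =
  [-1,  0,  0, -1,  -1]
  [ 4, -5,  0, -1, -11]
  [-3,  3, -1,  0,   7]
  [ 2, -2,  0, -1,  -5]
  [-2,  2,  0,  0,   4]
x^3 + 2*x^2 + x

The characteristic polynomial is χ_A(x) = x*(x + 1)^4, so the eigenvalues are known. The minimal polynomial is
  m_A(x) = Π_λ (x − λ)^{k_λ}
where k_λ is the size of the *largest* Jordan block for λ (equivalently, the smallest k with (A − λI)^k v = 0 for every generalised eigenvector v of λ).

  λ = -1: largest Jordan block has size 2, contributing (x + 1)^2
  λ = 0: largest Jordan block has size 1, contributing (x − 0)

So m_A(x) = x*(x + 1)^2 = x^3 + 2*x^2 + x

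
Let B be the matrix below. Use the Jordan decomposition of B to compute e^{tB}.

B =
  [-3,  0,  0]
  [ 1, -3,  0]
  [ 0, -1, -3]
e^{tB} =
  [exp(-3*t), 0, 0]
  [t*exp(-3*t), exp(-3*t), 0]
  [-t^2*exp(-3*t)/2, -t*exp(-3*t), exp(-3*t)]

Strategy: write B = P · J · P⁻¹ where J is a Jordan canonical form, so e^{tB} = P · e^{tJ} · P⁻¹, and e^{tJ} can be computed block-by-block.

B has Jordan form
J =
  [-3,  1,  0]
  [ 0, -3,  1]
  [ 0,  0, -3]
(up to reordering of blocks).

Per-block formulas:
  For a 3×3 Jordan block J_3(-3): exp(t · J_3(-3)) = e^(-3t)·(I + t·N + (t^2/2)·N^2), where N is the 3×3 nilpotent shift.

After assembling e^{tJ} and conjugating by P, we get:

e^{tB} =
  [exp(-3*t), 0, 0]
  [t*exp(-3*t), exp(-3*t), 0]
  [-t^2*exp(-3*t)/2, -t*exp(-3*t), exp(-3*t)]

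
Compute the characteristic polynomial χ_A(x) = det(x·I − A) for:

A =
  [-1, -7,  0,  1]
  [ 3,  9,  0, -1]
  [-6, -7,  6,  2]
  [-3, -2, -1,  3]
x^4 - 17*x^3 + 105*x^2 - 275*x + 250

Expanding det(x·I − A) (e.g. by cofactor expansion or by noting that A is similar to its Jordan form J, which has the same characteristic polynomial as A) gives
  χ_A(x) = x^4 - 17*x^3 + 105*x^2 - 275*x + 250
which factors as (x - 5)^3*(x - 2). The eigenvalues (with algebraic multiplicities) are λ = 2 with multiplicity 1, λ = 5 with multiplicity 3.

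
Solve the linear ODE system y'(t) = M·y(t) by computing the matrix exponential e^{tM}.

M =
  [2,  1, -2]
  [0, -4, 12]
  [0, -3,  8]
e^{tM} =
  [exp(2*t), t*exp(2*t), -2*t*exp(2*t)]
  [0, -6*t*exp(2*t) + exp(2*t), 12*t*exp(2*t)]
  [0, -3*t*exp(2*t), 6*t*exp(2*t) + exp(2*t)]

Strategy: write M = P · J · P⁻¹ where J is a Jordan canonical form, so e^{tM} = P · e^{tJ} · P⁻¹, and e^{tJ} can be computed block-by-block.

M has Jordan form
J =
  [2, 1, 0]
  [0, 2, 0]
  [0, 0, 2]
(up to reordering of blocks).

Per-block formulas:
  For a 2×2 Jordan block J_2(2): exp(t · J_2(2)) = e^(2t)·(I + t·N), where N is the 2×2 nilpotent shift.
  For a 1×1 block at λ = 2: exp(t · [2]) = [e^(2t)].

After assembling e^{tJ} and conjugating by P, we get:

e^{tM} =
  [exp(2*t), t*exp(2*t), -2*t*exp(2*t)]
  [0, -6*t*exp(2*t) + exp(2*t), 12*t*exp(2*t)]
  [0, -3*t*exp(2*t), 6*t*exp(2*t) + exp(2*t)]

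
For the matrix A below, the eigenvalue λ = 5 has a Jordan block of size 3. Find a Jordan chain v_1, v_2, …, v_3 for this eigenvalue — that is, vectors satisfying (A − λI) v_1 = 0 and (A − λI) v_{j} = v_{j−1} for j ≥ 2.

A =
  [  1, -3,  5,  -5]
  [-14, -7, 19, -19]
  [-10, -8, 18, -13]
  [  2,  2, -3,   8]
A Jordan chain for λ = 5 of length 3:
v_1 = (-2, -4, -4, 0)ᵀ
v_2 = (-4, -14, -10, 2)ᵀ
v_3 = (1, 0, 0, 0)ᵀ

Let N = A − (5)·I. We want v_3 with N^3 v_3 = 0 but N^2 v_3 ≠ 0; then v_{j-1} := N · v_j for j = 3, …, 2.

Pick v_3 = (1, 0, 0, 0)ᵀ.
Then v_2 = N · v_3 = (-4, -14, -10, 2)ᵀ.
Then v_1 = N · v_2 = (-2, -4, -4, 0)ᵀ.

Sanity check: (A − (5)·I) v_1 = (0, 0, 0, 0)ᵀ = 0. ✓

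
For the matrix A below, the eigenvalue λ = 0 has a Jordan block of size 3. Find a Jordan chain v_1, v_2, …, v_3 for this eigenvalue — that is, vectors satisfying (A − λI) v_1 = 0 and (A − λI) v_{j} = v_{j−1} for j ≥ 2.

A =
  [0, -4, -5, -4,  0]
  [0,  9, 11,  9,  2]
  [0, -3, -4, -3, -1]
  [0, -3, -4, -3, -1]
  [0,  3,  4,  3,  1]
A Jordan chain for λ = 0 of length 3:
v_1 = (-1, 0, 0, 0, 0)ᵀ
v_2 = (1, -2, 1, 1, -1)ᵀ
v_3 = (0, 1, -1, 0, 0)ᵀ

Let N = A − (0)·I. We want v_3 with N^3 v_3 = 0 but N^2 v_3 ≠ 0; then v_{j-1} := N · v_j for j = 3, …, 2.

Pick v_3 = (0, 1, -1, 0, 0)ᵀ.
Then v_2 = N · v_3 = (1, -2, 1, 1, -1)ᵀ.
Then v_1 = N · v_2 = (-1, 0, 0, 0, 0)ᵀ.

Sanity check: (A − (0)·I) v_1 = (0, 0, 0, 0, 0)ᵀ = 0. ✓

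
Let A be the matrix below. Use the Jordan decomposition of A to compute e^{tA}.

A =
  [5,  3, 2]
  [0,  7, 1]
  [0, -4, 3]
e^{tA} =
  [exp(5*t), -t^2*exp(5*t) + 3*t*exp(5*t), -t^2*exp(5*t)/2 + 2*t*exp(5*t)]
  [0, 2*t*exp(5*t) + exp(5*t), t*exp(5*t)]
  [0, -4*t*exp(5*t), -2*t*exp(5*t) + exp(5*t)]

Strategy: write A = P · J · P⁻¹ where J is a Jordan canonical form, so e^{tA} = P · e^{tJ} · P⁻¹, and e^{tJ} can be computed block-by-block.

A has Jordan form
J =
  [5, 1, 0]
  [0, 5, 1]
  [0, 0, 5]
(up to reordering of blocks).

Per-block formulas:
  For a 3×3 Jordan block J_3(5): exp(t · J_3(5)) = e^(5t)·(I + t·N + (t^2/2)·N^2), where N is the 3×3 nilpotent shift.

After assembling e^{tJ} and conjugating by P, we get:

e^{tA} =
  [exp(5*t), -t^2*exp(5*t) + 3*t*exp(5*t), -t^2*exp(5*t)/2 + 2*t*exp(5*t)]
  [0, 2*t*exp(5*t) + exp(5*t), t*exp(5*t)]
  [0, -4*t*exp(5*t), -2*t*exp(5*t) + exp(5*t)]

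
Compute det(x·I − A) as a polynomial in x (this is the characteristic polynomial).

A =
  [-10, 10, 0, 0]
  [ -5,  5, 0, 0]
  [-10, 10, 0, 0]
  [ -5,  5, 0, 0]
x^4 + 5*x^3

Expanding det(x·I − A) (e.g. by cofactor expansion or by noting that A is similar to its Jordan form J, which has the same characteristic polynomial as A) gives
  χ_A(x) = x^4 + 5*x^3
which factors as x^3*(x + 5). The eigenvalues (with algebraic multiplicities) are λ = -5 with multiplicity 1, λ = 0 with multiplicity 3.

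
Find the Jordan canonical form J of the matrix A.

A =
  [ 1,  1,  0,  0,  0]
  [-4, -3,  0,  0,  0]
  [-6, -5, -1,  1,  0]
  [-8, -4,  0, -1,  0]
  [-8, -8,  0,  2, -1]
J_2(-1) ⊕ J_2(-1) ⊕ J_1(-1)

The characteristic polynomial is
  det(x·I − A) = x^5 + 5*x^4 + 10*x^3 + 10*x^2 + 5*x + 1 = (x + 1)^5

Eigenvalues and multiplicities (the geometric multiplicity of λ is n − rank(A − λI), which equals the number of Jordan blocks for λ):
  λ = -1: algebraic multiplicity = 5, geometric multiplicity = 3

Determining the block sizes for each eigenvalue:
  λ = -1: with am = 5 and gm = 3, the partition is not yet determined (e.g. several partitions of 5 into 3 parts exist). Let N = A − (-1)·I. Computing rank(N^1) = 2, rank(N^2) = 0; the number of blocks of size ≥ j is rank(N^{j−1}) − rank(N^j), giving [3, 2]. So we have 2 block(s) of size 2, 1 block(s) of size 1 → block sizes [2, 2, 1]

Assembling the blocks gives a Jordan form
J =
  [-1,  1,  0,  0,  0]
  [ 0, -1,  0,  0,  0]
  [ 0,  0, -1,  1,  0]
  [ 0,  0,  0, -1,  0]
  [ 0,  0,  0,  0, -1]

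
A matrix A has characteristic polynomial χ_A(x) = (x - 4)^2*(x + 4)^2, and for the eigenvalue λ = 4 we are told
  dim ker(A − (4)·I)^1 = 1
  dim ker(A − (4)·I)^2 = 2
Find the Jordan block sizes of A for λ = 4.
Block sizes for λ = 4: [2]

From the dimensions of kernels of powers, the number of Jordan blocks of size at least j is d_j − d_{j−1} where d_j = dim ker(N^j) (with d_0 = 0). Computing the differences gives [1, 1].
The number of blocks of size exactly k is (#blocks of size ≥ k) − (#blocks of size ≥ k + 1), so the partition is: 1 block(s) of size 2.
In nonincreasing order the block sizes are [2].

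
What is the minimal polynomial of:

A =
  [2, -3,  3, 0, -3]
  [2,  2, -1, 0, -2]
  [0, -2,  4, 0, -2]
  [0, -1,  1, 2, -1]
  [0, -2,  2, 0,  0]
x^3 - 6*x^2 + 12*x - 8

The characteristic polynomial is χ_A(x) = (x - 2)^5, so the eigenvalues are known. The minimal polynomial is
  m_A(x) = Π_λ (x − λ)^{k_λ}
where k_λ is the size of the *largest* Jordan block for λ (equivalently, the smallest k with (A − λI)^k v = 0 for every generalised eigenvector v of λ).

  λ = 2: largest Jordan block has size 3, contributing (x − 2)^3

So m_A(x) = (x - 2)^3 = x^3 - 6*x^2 + 12*x - 8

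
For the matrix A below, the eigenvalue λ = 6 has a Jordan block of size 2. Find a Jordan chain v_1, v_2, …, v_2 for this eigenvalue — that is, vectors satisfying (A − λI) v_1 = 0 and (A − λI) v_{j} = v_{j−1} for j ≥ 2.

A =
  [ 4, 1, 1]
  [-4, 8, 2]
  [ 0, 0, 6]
A Jordan chain for λ = 6 of length 2:
v_1 = (-2, -4, 0)ᵀ
v_2 = (1, 0, 0)ᵀ

Let N = A − (6)·I. We want v_2 with N^2 v_2 = 0 but N^1 v_2 ≠ 0; then v_{j-1} := N · v_j for j = 2, …, 2.

Pick v_2 = (1, 0, 0)ᵀ.
Then v_1 = N · v_2 = (-2, -4, 0)ᵀ.

Sanity check: (A − (6)·I) v_1 = (0, 0, 0)ᵀ = 0. ✓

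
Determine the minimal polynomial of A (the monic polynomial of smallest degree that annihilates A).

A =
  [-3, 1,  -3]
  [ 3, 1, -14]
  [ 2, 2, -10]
x^3 + 12*x^2 + 48*x + 64

The characteristic polynomial is χ_A(x) = (x + 4)^3, so the eigenvalues are known. The minimal polynomial is
  m_A(x) = Π_λ (x − λ)^{k_λ}
where k_λ is the size of the *largest* Jordan block for λ (equivalently, the smallest k with (A − λI)^k v = 0 for every generalised eigenvector v of λ).

  λ = -4: largest Jordan block has size 3, contributing (x + 4)^3

So m_A(x) = (x + 4)^3 = x^3 + 12*x^2 + 48*x + 64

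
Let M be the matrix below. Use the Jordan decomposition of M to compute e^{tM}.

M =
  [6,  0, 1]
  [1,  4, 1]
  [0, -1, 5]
e^{tM} =
  [t^2*exp(5*t)/2 + t*exp(5*t) + exp(5*t), -t^2*exp(5*t)/2, t^2*exp(5*t)/2 + t*exp(5*t)]
  [t*exp(5*t), -t*exp(5*t) + exp(5*t), t*exp(5*t)]
  [-t^2*exp(5*t)/2, t^2*exp(5*t)/2 - t*exp(5*t), -t^2*exp(5*t)/2 + exp(5*t)]

Strategy: write M = P · J · P⁻¹ where J is a Jordan canonical form, so e^{tM} = P · e^{tJ} · P⁻¹, and e^{tJ} can be computed block-by-block.

M has Jordan form
J =
  [5, 1, 0]
  [0, 5, 1]
  [0, 0, 5]
(up to reordering of blocks).

Per-block formulas:
  For a 3×3 Jordan block J_3(5): exp(t · J_3(5)) = e^(5t)·(I + t·N + (t^2/2)·N^2), where N is the 3×3 nilpotent shift.

After assembling e^{tJ} and conjugating by P, we get:

e^{tM} =
  [t^2*exp(5*t)/2 + t*exp(5*t) + exp(5*t), -t^2*exp(5*t)/2, t^2*exp(5*t)/2 + t*exp(5*t)]
  [t*exp(5*t), -t*exp(5*t) + exp(5*t), t*exp(5*t)]
  [-t^2*exp(5*t)/2, t^2*exp(5*t)/2 - t*exp(5*t), -t^2*exp(5*t)/2 + exp(5*t)]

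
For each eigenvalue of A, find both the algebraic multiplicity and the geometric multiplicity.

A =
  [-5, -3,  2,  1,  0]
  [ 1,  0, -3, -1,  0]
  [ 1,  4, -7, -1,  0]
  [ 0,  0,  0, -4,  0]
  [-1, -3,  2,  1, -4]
λ = -4: alg = 5, geom = 3

Step 1 — factor the characteristic polynomial to read off the algebraic multiplicities:
  χ_A(x) = (x + 4)^5

Step 2 — compute geometric multiplicities via the rank-nullity identity g(λ) = n − rank(A − λI):
  rank(A − (-4)·I) = 2, so dim ker(A − (-4)·I) = n − 2 = 3

Summary:
  λ = -4: algebraic multiplicity = 5, geometric multiplicity = 3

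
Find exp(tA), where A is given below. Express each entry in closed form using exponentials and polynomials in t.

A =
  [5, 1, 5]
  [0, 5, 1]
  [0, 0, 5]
e^{tA} =
  [exp(5*t), t*exp(5*t), t^2*exp(5*t)/2 + 5*t*exp(5*t)]
  [0, exp(5*t), t*exp(5*t)]
  [0, 0, exp(5*t)]

Strategy: write A = P · J · P⁻¹ where J is a Jordan canonical form, so e^{tA} = P · e^{tJ} · P⁻¹, and e^{tJ} can be computed block-by-block.

A has Jordan form
J =
  [5, 1, 0]
  [0, 5, 1]
  [0, 0, 5]
(up to reordering of blocks).

Per-block formulas:
  For a 3×3 Jordan block J_3(5): exp(t · J_3(5)) = e^(5t)·(I + t·N + (t^2/2)·N^2), where N is the 3×3 nilpotent shift.

After assembling e^{tJ} and conjugating by P, we get:

e^{tA} =
  [exp(5*t), t*exp(5*t), t^2*exp(5*t)/2 + 5*t*exp(5*t)]
  [0, exp(5*t), t*exp(5*t)]
  [0, 0, exp(5*t)]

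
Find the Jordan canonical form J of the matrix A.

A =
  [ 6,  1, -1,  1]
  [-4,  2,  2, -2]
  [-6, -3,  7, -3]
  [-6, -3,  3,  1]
J_2(4) ⊕ J_1(4) ⊕ J_1(4)

The characteristic polynomial is
  det(x·I − A) = x^4 - 16*x^3 + 96*x^2 - 256*x + 256 = (x - 4)^4

Eigenvalues and multiplicities (the geometric multiplicity of λ is n − rank(A − λI), which equals the number of Jordan blocks for λ):
  λ = 4: algebraic multiplicity = 4, geometric multiplicity = 3

Determining the block sizes for each eigenvalue:
  λ = 4: 3 blocks summing to 4 forces exactly one block of size 2 and the rest size 1 → block sizes [2, 1, 1]

Assembling the blocks gives a Jordan form
J =
  [4, 1, 0, 0]
  [0, 4, 0, 0]
  [0, 0, 4, 0]
  [0, 0, 0, 4]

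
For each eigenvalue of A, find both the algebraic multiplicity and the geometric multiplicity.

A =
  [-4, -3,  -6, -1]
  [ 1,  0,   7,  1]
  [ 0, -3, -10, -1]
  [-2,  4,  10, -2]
λ = -4: alg = 4, geom = 2

Step 1 — factor the characteristic polynomial to read off the algebraic multiplicities:
  χ_A(x) = (x + 4)^4

Step 2 — compute geometric multiplicities via the rank-nullity identity g(λ) = n − rank(A − λI):
  rank(A − (-4)·I) = 2, so dim ker(A − (-4)·I) = n − 2 = 2

Summary:
  λ = -4: algebraic multiplicity = 4, geometric multiplicity = 2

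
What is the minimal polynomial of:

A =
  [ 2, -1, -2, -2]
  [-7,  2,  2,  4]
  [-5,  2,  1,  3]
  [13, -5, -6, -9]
x^2 + 2*x + 1

The characteristic polynomial is χ_A(x) = (x + 1)^4, so the eigenvalues are known. The minimal polynomial is
  m_A(x) = Π_λ (x − λ)^{k_λ}
where k_λ is the size of the *largest* Jordan block for λ (equivalently, the smallest k with (A − λI)^k v = 0 for every generalised eigenvector v of λ).

  λ = -1: largest Jordan block has size 2, contributing (x + 1)^2

So m_A(x) = (x + 1)^2 = x^2 + 2*x + 1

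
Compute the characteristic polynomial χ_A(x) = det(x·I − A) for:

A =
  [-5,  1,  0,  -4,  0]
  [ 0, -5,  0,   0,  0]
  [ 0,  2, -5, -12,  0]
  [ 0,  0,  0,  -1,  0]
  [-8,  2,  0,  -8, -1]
x^5 + 17*x^4 + 106*x^3 + 290*x^2 + 325*x + 125

Expanding det(x·I − A) (e.g. by cofactor expansion or by noting that A is similar to its Jordan form J, which has the same characteristic polynomial as A) gives
  χ_A(x) = x^5 + 17*x^4 + 106*x^3 + 290*x^2 + 325*x + 125
which factors as (x + 1)^2*(x + 5)^3. The eigenvalues (with algebraic multiplicities) are λ = -5 with multiplicity 3, λ = -1 with multiplicity 2.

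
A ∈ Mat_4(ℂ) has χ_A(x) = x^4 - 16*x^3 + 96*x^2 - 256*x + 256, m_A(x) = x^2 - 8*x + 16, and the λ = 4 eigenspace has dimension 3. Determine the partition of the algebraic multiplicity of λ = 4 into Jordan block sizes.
Block sizes for λ = 4: [2, 1, 1]

Step 1 — from the characteristic polynomial, algebraic multiplicity of λ = 4 is 4. From dim ker(A − (4)·I) = 3, there are exactly 3 Jordan blocks for λ = 4.
Step 2 — from the minimal polynomial, the factor (x − 4)^2 tells us the largest block for λ = 4 has size 2.
Step 3 — with total size 4, 3 blocks, and largest block 2, the block sizes (in nonincreasing order) are [2, 1, 1].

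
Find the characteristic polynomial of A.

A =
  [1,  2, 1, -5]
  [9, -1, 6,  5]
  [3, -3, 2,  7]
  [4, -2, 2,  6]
x^4 - 8*x^3 + 24*x^2 - 32*x + 16

Expanding det(x·I − A) (e.g. by cofactor expansion or by noting that A is similar to its Jordan form J, which has the same characteristic polynomial as A) gives
  χ_A(x) = x^4 - 8*x^3 + 24*x^2 - 32*x + 16
which factors as (x - 2)^4. The eigenvalues (with algebraic multiplicities) are λ = 2 with multiplicity 4.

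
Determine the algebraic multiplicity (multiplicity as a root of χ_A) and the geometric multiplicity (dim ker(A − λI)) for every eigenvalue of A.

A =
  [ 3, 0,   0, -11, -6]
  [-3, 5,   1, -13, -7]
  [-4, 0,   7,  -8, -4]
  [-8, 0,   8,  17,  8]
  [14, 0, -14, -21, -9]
λ = 3: alg = 1, geom = 1; λ = 5: alg = 4, geom = 2

Step 1 — factor the characteristic polynomial to read off the algebraic multiplicities:
  χ_A(x) = (x - 5)^4*(x - 3)

Step 2 — compute geometric multiplicities via the rank-nullity identity g(λ) = n − rank(A − λI):
  rank(A − (3)·I) = 4, so dim ker(A − (3)·I) = n − 4 = 1
  rank(A − (5)·I) = 3, so dim ker(A − (5)·I) = n − 3 = 2

Summary:
  λ = 3: algebraic multiplicity = 1, geometric multiplicity = 1
  λ = 5: algebraic multiplicity = 4, geometric multiplicity = 2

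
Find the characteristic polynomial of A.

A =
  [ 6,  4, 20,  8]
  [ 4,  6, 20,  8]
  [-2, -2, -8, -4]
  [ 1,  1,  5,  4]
x^4 - 8*x^3 + 24*x^2 - 32*x + 16

Expanding det(x·I − A) (e.g. by cofactor expansion or by noting that A is similar to its Jordan form J, which has the same characteristic polynomial as A) gives
  χ_A(x) = x^4 - 8*x^3 + 24*x^2 - 32*x + 16
which factors as (x - 2)^4. The eigenvalues (with algebraic multiplicities) are λ = 2 with multiplicity 4.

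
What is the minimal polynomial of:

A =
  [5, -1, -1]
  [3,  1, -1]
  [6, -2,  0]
x^2 - 4*x + 4

The characteristic polynomial is χ_A(x) = (x - 2)^3, so the eigenvalues are known. The minimal polynomial is
  m_A(x) = Π_λ (x − λ)^{k_λ}
where k_λ is the size of the *largest* Jordan block for λ (equivalently, the smallest k with (A − λI)^k v = 0 for every generalised eigenvector v of λ).

  λ = 2: largest Jordan block has size 2, contributing (x − 2)^2

So m_A(x) = (x - 2)^2 = x^2 - 4*x + 4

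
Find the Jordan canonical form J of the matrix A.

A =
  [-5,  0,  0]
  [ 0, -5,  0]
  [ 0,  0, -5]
J_1(-5) ⊕ J_1(-5) ⊕ J_1(-5)

The characteristic polynomial is
  det(x·I − A) = x^3 + 15*x^2 + 75*x + 125 = (x + 5)^3

Eigenvalues and multiplicities (the geometric multiplicity of λ is n − rank(A − λI), which equals the number of Jordan blocks for λ):
  λ = -5: algebraic multiplicity = 3, geometric multiplicity = 3

Determining the block sizes for each eigenvalue:
  λ = -5: gm = am = 3, so every block has size 1 → block sizes [1, 1, 1]

Assembling the blocks gives a Jordan form
J =
  [-5,  0,  0]
  [ 0, -5,  0]
  [ 0,  0, -5]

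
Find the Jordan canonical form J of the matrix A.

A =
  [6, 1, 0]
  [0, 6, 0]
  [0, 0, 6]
J_2(6) ⊕ J_1(6)

The characteristic polynomial is
  det(x·I − A) = x^3 - 18*x^2 + 108*x - 216 = (x - 6)^3

Eigenvalues and multiplicities (the geometric multiplicity of λ is n − rank(A − λI), which equals the number of Jordan blocks for λ):
  λ = 6: algebraic multiplicity = 3, geometric multiplicity = 2

Determining the block sizes for each eigenvalue:
  λ = 6: 2 blocks summing to 3 forces exactly one block of size 2 and the rest size 1 → block sizes [2, 1]

Assembling the blocks gives a Jordan form
J =
  [6, 1, 0]
  [0, 6, 0]
  [0, 0, 6]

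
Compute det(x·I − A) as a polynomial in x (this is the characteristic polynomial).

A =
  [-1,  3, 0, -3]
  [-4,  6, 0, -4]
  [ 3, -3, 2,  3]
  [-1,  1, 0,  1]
x^4 - 8*x^3 + 24*x^2 - 32*x + 16

Expanding det(x·I − A) (e.g. by cofactor expansion or by noting that A is similar to its Jordan form J, which has the same characteristic polynomial as A) gives
  χ_A(x) = x^4 - 8*x^3 + 24*x^2 - 32*x + 16
which factors as (x - 2)^4. The eigenvalues (with algebraic multiplicities) are λ = 2 with multiplicity 4.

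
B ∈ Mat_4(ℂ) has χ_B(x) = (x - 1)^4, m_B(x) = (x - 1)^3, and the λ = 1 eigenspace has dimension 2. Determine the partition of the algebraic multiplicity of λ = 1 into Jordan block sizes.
Block sizes for λ = 1: [3, 1]

Step 1 — from the characteristic polynomial, algebraic multiplicity of λ = 1 is 4. From dim ker(B − (1)·I) = 2, there are exactly 2 Jordan blocks for λ = 1.
Step 2 — from the minimal polynomial, the factor (x − 1)^3 tells us the largest block for λ = 1 has size 3.
Step 3 — with total size 4, 2 blocks, and largest block 3, the block sizes (in nonincreasing order) are [3, 1].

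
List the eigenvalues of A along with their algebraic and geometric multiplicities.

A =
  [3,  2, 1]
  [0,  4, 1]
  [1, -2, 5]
λ = 4: alg = 3, geom = 1

Step 1 — factor the characteristic polynomial to read off the algebraic multiplicities:
  χ_A(x) = (x - 4)^3

Step 2 — compute geometric multiplicities via the rank-nullity identity g(λ) = n − rank(A − λI):
  rank(A − (4)·I) = 2, so dim ker(A − (4)·I) = n − 2 = 1

Summary:
  λ = 4: algebraic multiplicity = 3, geometric multiplicity = 1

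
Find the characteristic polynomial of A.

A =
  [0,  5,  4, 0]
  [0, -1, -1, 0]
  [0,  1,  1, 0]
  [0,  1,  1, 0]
x^4

Expanding det(x·I − A) (e.g. by cofactor expansion or by noting that A is similar to its Jordan form J, which has the same characteristic polynomial as A) gives
  χ_A(x) = x^4
which factors as x^4. The eigenvalues (with algebraic multiplicities) are λ = 0 with multiplicity 4.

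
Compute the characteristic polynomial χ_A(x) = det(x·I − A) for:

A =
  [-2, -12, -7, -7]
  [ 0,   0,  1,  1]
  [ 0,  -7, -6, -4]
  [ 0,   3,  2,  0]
x^4 + 8*x^3 + 24*x^2 + 32*x + 16

Expanding det(x·I − A) (e.g. by cofactor expansion or by noting that A is similar to its Jordan form J, which has the same characteristic polynomial as A) gives
  χ_A(x) = x^4 + 8*x^3 + 24*x^2 + 32*x + 16
which factors as (x + 2)^4. The eigenvalues (with algebraic multiplicities) are λ = -2 with multiplicity 4.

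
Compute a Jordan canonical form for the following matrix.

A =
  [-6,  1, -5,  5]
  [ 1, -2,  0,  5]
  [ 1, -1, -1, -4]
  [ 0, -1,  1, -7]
J_2(-4) ⊕ J_2(-4)

The characteristic polynomial is
  det(x·I − A) = x^4 + 16*x^3 + 96*x^2 + 256*x + 256 = (x + 4)^4

Eigenvalues and multiplicities (the geometric multiplicity of λ is n − rank(A − λI), which equals the number of Jordan blocks for λ):
  λ = -4: algebraic multiplicity = 4, geometric multiplicity = 2

Determining the block sizes for each eigenvalue:
  λ = -4: with am = 4 and gm = 2, the partition is not yet determined (e.g. several partitions of 4 into 2 parts exist). Let N = A − (-4)·I. Computing rank(N^1) = 2, rank(N^2) = 0; the number of blocks of size ≥ j is rank(N^{j−1}) − rank(N^j), giving [2, 2]. So we have 2 block(s) of size 2 → block sizes [2, 2]

Assembling the blocks gives a Jordan form
J =
  [-4,  1,  0,  0]
  [ 0, -4,  0,  0]
  [ 0,  0, -4,  1]
  [ 0,  0,  0, -4]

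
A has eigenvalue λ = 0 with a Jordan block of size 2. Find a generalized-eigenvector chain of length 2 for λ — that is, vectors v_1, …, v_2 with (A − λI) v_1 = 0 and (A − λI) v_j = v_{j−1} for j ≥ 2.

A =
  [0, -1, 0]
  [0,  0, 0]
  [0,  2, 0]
A Jordan chain for λ = 0 of length 2:
v_1 = (-1, 0, 2)ᵀ
v_2 = (0, 1, 0)ᵀ

Let N = A − (0)·I. We want v_2 with N^2 v_2 = 0 but N^1 v_2 ≠ 0; then v_{j-1} := N · v_j for j = 2, …, 2.

Pick v_2 = (0, 1, 0)ᵀ.
Then v_1 = N · v_2 = (-1, 0, 2)ᵀ.

Sanity check: (A − (0)·I) v_1 = (0, 0, 0)ᵀ = 0. ✓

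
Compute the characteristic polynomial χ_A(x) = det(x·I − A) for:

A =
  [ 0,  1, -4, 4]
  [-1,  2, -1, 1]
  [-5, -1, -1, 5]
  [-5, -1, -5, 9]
x^4 - 10*x^3 + 33*x^2 - 40*x + 16

Expanding det(x·I − A) (e.g. by cofactor expansion or by noting that A is similar to its Jordan form J, which has the same characteristic polynomial as A) gives
  χ_A(x) = x^4 - 10*x^3 + 33*x^2 - 40*x + 16
which factors as (x - 4)^2*(x - 1)^2. The eigenvalues (with algebraic multiplicities) are λ = 1 with multiplicity 2, λ = 4 with multiplicity 2.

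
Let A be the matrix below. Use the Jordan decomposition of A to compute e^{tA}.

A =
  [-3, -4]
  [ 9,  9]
e^{tA} =
  [-6*t*exp(3*t) + exp(3*t), -4*t*exp(3*t)]
  [9*t*exp(3*t), 6*t*exp(3*t) + exp(3*t)]

Strategy: write A = P · J · P⁻¹ where J is a Jordan canonical form, so e^{tA} = P · e^{tJ} · P⁻¹, and e^{tJ} can be computed block-by-block.

A has Jordan form
J =
  [3, 1]
  [0, 3]
(up to reordering of blocks).

Per-block formulas:
  For a 2×2 Jordan block J_2(3): exp(t · J_2(3)) = e^(3t)·(I + t·N), where N is the 2×2 nilpotent shift.

After assembling e^{tJ} and conjugating by P, we get:

e^{tA} =
  [-6*t*exp(3*t) + exp(3*t), -4*t*exp(3*t)]
  [9*t*exp(3*t), 6*t*exp(3*t) + exp(3*t)]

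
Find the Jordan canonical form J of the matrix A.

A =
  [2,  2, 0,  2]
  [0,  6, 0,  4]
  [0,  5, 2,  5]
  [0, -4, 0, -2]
J_2(2) ⊕ J_1(2) ⊕ J_1(2)

The characteristic polynomial is
  det(x·I − A) = x^4 - 8*x^3 + 24*x^2 - 32*x + 16 = (x - 2)^4

Eigenvalues and multiplicities (the geometric multiplicity of λ is n − rank(A − λI), which equals the number of Jordan blocks for λ):
  λ = 2: algebraic multiplicity = 4, geometric multiplicity = 3

Determining the block sizes for each eigenvalue:
  λ = 2: 3 blocks summing to 4 forces exactly one block of size 2 and the rest size 1 → block sizes [2, 1, 1]

Assembling the blocks gives a Jordan form
J =
  [2, 1, 0, 0]
  [0, 2, 0, 0]
  [0, 0, 2, 0]
  [0, 0, 0, 2]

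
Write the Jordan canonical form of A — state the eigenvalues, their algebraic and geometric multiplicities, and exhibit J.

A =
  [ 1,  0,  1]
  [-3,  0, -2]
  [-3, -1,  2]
J_3(1)

The characteristic polynomial is
  det(x·I − A) = x^3 - 3*x^2 + 3*x - 1 = (x - 1)^3

Eigenvalues and multiplicities (the geometric multiplicity of λ is n − rank(A − λI), which equals the number of Jordan blocks for λ):
  λ = 1: algebraic multiplicity = 3, geometric multiplicity = 1

Determining the block sizes for each eigenvalue:
  λ = 1: one block (gm = 1), so the single block has size am = 3 → block sizes [3]

Assembling the blocks gives a Jordan form
J =
  [1, 1, 0]
  [0, 1, 1]
  [0, 0, 1]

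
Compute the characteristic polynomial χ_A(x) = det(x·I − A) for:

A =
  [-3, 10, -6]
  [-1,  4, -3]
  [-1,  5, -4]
x^3 + 3*x^2 + 3*x + 1

Expanding det(x·I − A) (e.g. by cofactor expansion or by noting that A is similar to its Jordan form J, which has the same characteristic polynomial as A) gives
  χ_A(x) = x^3 + 3*x^2 + 3*x + 1
which factors as (x + 1)^3. The eigenvalues (with algebraic multiplicities) are λ = -1 with multiplicity 3.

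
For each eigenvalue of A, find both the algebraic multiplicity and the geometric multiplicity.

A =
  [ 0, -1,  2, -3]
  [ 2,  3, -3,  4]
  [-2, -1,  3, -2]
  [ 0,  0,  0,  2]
λ = 2: alg = 4, geom = 2

Step 1 — factor the characteristic polynomial to read off the algebraic multiplicities:
  χ_A(x) = (x - 2)^4

Step 2 — compute geometric multiplicities via the rank-nullity identity g(λ) = n − rank(A − λI):
  rank(A − (2)·I) = 2, so dim ker(A − (2)·I) = n − 2 = 2

Summary:
  λ = 2: algebraic multiplicity = 4, geometric multiplicity = 2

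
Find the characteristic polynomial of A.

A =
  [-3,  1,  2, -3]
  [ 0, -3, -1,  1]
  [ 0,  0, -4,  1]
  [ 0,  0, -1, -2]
x^4 + 12*x^3 + 54*x^2 + 108*x + 81

Expanding det(x·I − A) (e.g. by cofactor expansion or by noting that A is similar to its Jordan form J, which has the same characteristic polynomial as A) gives
  χ_A(x) = x^4 + 12*x^3 + 54*x^2 + 108*x + 81
which factors as (x + 3)^4. The eigenvalues (with algebraic multiplicities) are λ = -3 with multiplicity 4.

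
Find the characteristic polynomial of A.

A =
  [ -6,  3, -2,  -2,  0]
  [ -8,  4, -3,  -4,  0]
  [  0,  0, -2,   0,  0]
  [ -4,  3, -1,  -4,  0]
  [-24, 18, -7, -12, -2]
x^5 + 10*x^4 + 40*x^3 + 80*x^2 + 80*x + 32

Expanding det(x·I − A) (e.g. by cofactor expansion or by noting that A is similar to its Jordan form J, which has the same characteristic polynomial as A) gives
  χ_A(x) = x^5 + 10*x^4 + 40*x^3 + 80*x^2 + 80*x + 32
which factors as (x + 2)^5. The eigenvalues (with algebraic multiplicities) are λ = -2 with multiplicity 5.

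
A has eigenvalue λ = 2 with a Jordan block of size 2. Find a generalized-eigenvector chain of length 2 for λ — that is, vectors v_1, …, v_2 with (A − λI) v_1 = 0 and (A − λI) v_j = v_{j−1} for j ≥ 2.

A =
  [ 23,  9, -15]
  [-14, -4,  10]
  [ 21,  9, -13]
A Jordan chain for λ = 2 of length 2:
v_1 = (21, -14, 21)ᵀ
v_2 = (1, 0, 0)ᵀ

Let N = A − (2)·I. We want v_2 with N^2 v_2 = 0 but N^1 v_2 ≠ 0; then v_{j-1} := N · v_j for j = 2, …, 2.

Pick v_2 = (1, 0, 0)ᵀ.
Then v_1 = N · v_2 = (21, -14, 21)ᵀ.

Sanity check: (A − (2)·I) v_1 = (0, 0, 0)ᵀ = 0. ✓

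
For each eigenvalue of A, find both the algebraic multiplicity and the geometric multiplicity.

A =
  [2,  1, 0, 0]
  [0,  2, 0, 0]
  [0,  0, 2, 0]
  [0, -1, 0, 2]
λ = 2: alg = 4, geom = 3

Step 1 — factor the characteristic polynomial to read off the algebraic multiplicities:
  χ_A(x) = (x - 2)^4

Step 2 — compute geometric multiplicities via the rank-nullity identity g(λ) = n − rank(A − λI):
  rank(A − (2)·I) = 1, so dim ker(A − (2)·I) = n − 1 = 3

Summary:
  λ = 2: algebraic multiplicity = 4, geometric multiplicity = 3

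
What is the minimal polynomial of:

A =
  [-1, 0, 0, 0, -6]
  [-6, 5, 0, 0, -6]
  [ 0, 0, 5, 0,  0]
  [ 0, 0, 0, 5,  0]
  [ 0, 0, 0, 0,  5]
x^2 - 4*x - 5

The characteristic polynomial is χ_A(x) = (x - 5)^4*(x + 1), so the eigenvalues are known. The minimal polynomial is
  m_A(x) = Π_λ (x − λ)^{k_λ}
where k_λ is the size of the *largest* Jordan block for λ (equivalently, the smallest k with (A − λI)^k v = 0 for every generalised eigenvector v of λ).

  λ = -1: largest Jordan block has size 1, contributing (x + 1)
  λ = 5: largest Jordan block has size 1, contributing (x − 5)

So m_A(x) = (x - 5)*(x + 1) = x^2 - 4*x - 5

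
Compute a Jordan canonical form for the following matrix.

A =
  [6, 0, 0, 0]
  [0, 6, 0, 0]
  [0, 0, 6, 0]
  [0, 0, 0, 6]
J_1(6) ⊕ J_1(6) ⊕ J_1(6) ⊕ J_1(6)

The characteristic polynomial is
  det(x·I − A) = x^4 - 24*x^3 + 216*x^2 - 864*x + 1296 = (x - 6)^4

Eigenvalues and multiplicities (the geometric multiplicity of λ is n − rank(A − λI), which equals the number of Jordan blocks for λ):
  λ = 6: algebraic multiplicity = 4, geometric multiplicity = 4

Determining the block sizes for each eigenvalue:
  λ = 6: gm = am = 4, so every block has size 1 → block sizes [1, 1, 1, 1]

Assembling the blocks gives a Jordan form
J =
  [6, 0, 0, 0]
  [0, 6, 0, 0]
  [0, 0, 6, 0]
  [0, 0, 0, 6]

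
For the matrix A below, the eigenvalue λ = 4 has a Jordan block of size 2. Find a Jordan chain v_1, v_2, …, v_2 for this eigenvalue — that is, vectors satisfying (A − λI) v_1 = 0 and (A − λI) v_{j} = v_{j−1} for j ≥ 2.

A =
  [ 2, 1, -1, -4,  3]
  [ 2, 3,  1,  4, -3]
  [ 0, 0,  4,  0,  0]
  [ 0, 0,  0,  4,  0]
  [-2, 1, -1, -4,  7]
A Jordan chain for λ = 4 of length 2:
v_1 = (-2, 2, 0, 0, -2)ᵀ
v_2 = (1, 0, 0, 0, 0)ᵀ

Let N = A − (4)·I. We want v_2 with N^2 v_2 = 0 but N^1 v_2 ≠ 0; then v_{j-1} := N · v_j for j = 2, …, 2.

Pick v_2 = (1, 0, 0, 0, 0)ᵀ.
Then v_1 = N · v_2 = (-2, 2, 0, 0, -2)ᵀ.

Sanity check: (A − (4)·I) v_1 = (0, 0, 0, 0, 0)ᵀ = 0. ✓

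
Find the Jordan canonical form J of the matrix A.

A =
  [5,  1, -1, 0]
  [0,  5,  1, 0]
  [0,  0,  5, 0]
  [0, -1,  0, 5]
J_3(5) ⊕ J_1(5)

The characteristic polynomial is
  det(x·I − A) = x^4 - 20*x^3 + 150*x^2 - 500*x + 625 = (x - 5)^4

Eigenvalues and multiplicities (the geometric multiplicity of λ is n − rank(A − λI), which equals the number of Jordan blocks for λ):
  λ = 5: algebraic multiplicity = 4, geometric multiplicity = 2

Determining the block sizes for each eigenvalue:
  λ = 5: with am = 4 and gm = 2, the partition is not yet determined (e.g. several partitions of 4 into 2 parts exist). Let N = A − (5)·I. Computing rank(N^1) = 2, rank(N^2) = 1, rank(N^3) = 0; the number of blocks of size ≥ j is rank(N^{j−1}) − rank(N^j), giving [2, 1, 1]. So we have 1 block(s) of size 3, 1 block(s) of size 1 → block sizes [3, 1]

Assembling the blocks gives a Jordan form
J =
  [5, 1, 0, 0]
  [0, 5, 1, 0]
  [0, 0, 5, 0]
  [0, 0, 0, 5]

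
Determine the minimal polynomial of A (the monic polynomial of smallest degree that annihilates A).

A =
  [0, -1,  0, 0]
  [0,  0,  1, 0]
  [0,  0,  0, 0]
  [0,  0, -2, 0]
x^3

The characteristic polynomial is χ_A(x) = x^4, so the eigenvalues are known. The minimal polynomial is
  m_A(x) = Π_λ (x − λ)^{k_λ}
where k_λ is the size of the *largest* Jordan block for λ (equivalently, the smallest k with (A − λI)^k v = 0 for every generalised eigenvector v of λ).

  λ = 0: largest Jordan block has size 3, contributing (x − 0)^3

So m_A(x) = x^3 = x^3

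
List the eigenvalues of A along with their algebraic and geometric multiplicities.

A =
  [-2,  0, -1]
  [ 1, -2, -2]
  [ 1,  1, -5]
λ = -3: alg = 3, geom = 1

Step 1 — factor the characteristic polynomial to read off the algebraic multiplicities:
  χ_A(x) = (x + 3)^3

Step 2 — compute geometric multiplicities via the rank-nullity identity g(λ) = n − rank(A − λI):
  rank(A − (-3)·I) = 2, so dim ker(A − (-3)·I) = n − 2 = 1

Summary:
  λ = -3: algebraic multiplicity = 3, geometric multiplicity = 1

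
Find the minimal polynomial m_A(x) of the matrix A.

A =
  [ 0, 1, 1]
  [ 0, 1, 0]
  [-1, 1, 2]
x^2 - 2*x + 1

The characteristic polynomial is χ_A(x) = (x - 1)^3, so the eigenvalues are known. The minimal polynomial is
  m_A(x) = Π_λ (x − λ)^{k_λ}
where k_λ is the size of the *largest* Jordan block for λ (equivalently, the smallest k with (A − λI)^k v = 0 for every generalised eigenvector v of λ).

  λ = 1: largest Jordan block has size 2, contributing (x − 1)^2

So m_A(x) = (x - 1)^2 = x^2 - 2*x + 1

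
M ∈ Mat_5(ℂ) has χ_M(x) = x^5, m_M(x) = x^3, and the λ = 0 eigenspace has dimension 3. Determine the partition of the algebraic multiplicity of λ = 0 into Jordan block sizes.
Block sizes for λ = 0: [3, 1, 1]

Step 1 — from the characteristic polynomial, algebraic multiplicity of λ = 0 is 5. From dim ker(M − (0)·I) = 3, there are exactly 3 Jordan blocks for λ = 0.
Step 2 — from the minimal polynomial, the factor (x − 0)^3 tells us the largest block for λ = 0 has size 3.
Step 3 — with total size 5, 3 blocks, and largest block 3, the block sizes (in nonincreasing order) are [3, 1, 1].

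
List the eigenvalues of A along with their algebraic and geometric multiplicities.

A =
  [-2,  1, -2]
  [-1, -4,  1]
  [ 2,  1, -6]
λ = -4: alg = 3, geom = 1

Step 1 — factor the characteristic polynomial to read off the algebraic multiplicities:
  χ_A(x) = (x + 4)^3

Step 2 — compute geometric multiplicities via the rank-nullity identity g(λ) = n − rank(A − λI):
  rank(A − (-4)·I) = 2, so dim ker(A − (-4)·I) = n − 2 = 1

Summary:
  λ = -4: algebraic multiplicity = 3, geometric multiplicity = 1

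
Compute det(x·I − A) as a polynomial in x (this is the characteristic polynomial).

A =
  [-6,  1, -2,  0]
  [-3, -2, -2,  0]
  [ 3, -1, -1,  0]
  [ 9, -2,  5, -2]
x^4 + 11*x^3 + 45*x^2 + 81*x + 54

Expanding det(x·I − A) (e.g. by cofactor expansion or by noting that A is similar to its Jordan form J, which has the same characteristic polynomial as A) gives
  χ_A(x) = x^4 + 11*x^3 + 45*x^2 + 81*x + 54
which factors as (x + 2)*(x + 3)^3. The eigenvalues (with algebraic multiplicities) are λ = -3 with multiplicity 3, λ = -2 with multiplicity 1.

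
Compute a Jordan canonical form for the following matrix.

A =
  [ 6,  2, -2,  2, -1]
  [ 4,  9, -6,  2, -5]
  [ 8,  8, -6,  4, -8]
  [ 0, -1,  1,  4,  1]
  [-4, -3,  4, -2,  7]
J_3(4) ⊕ J_2(4)

The characteristic polynomial is
  det(x·I − A) = x^5 - 20*x^4 + 160*x^3 - 640*x^2 + 1280*x - 1024 = (x - 4)^5

Eigenvalues and multiplicities (the geometric multiplicity of λ is n − rank(A − λI), which equals the number of Jordan blocks for λ):
  λ = 4: algebraic multiplicity = 5, geometric multiplicity = 2

Determining the block sizes for each eigenvalue:
  λ = 4: with am = 5 and gm = 2, the partition is not yet determined (e.g. several partitions of 5 into 2 parts exist). Let N = A − (4)·I. Computing rank(N^1) = 3, rank(N^2) = 1, rank(N^3) = 0; the number of blocks of size ≥ j is rank(N^{j−1}) − rank(N^j), giving [2, 2, 1]. So we have 1 block(s) of size 3, 1 block(s) of size 2 → block sizes [3, 2]

Assembling the blocks gives a Jordan form
J =
  [4, 1, 0, 0, 0]
  [0, 4, 1, 0, 0]
  [0, 0, 4, 0, 0]
  [0, 0, 0, 4, 1]
  [0, 0, 0, 0, 4]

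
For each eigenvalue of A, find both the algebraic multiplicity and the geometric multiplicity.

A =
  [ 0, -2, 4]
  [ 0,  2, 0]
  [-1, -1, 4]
λ = 2: alg = 3, geom = 2

Step 1 — factor the characteristic polynomial to read off the algebraic multiplicities:
  χ_A(x) = (x - 2)^3

Step 2 — compute geometric multiplicities via the rank-nullity identity g(λ) = n − rank(A − λI):
  rank(A − (2)·I) = 1, so dim ker(A − (2)·I) = n − 1 = 2

Summary:
  λ = 2: algebraic multiplicity = 3, geometric multiplicity = 2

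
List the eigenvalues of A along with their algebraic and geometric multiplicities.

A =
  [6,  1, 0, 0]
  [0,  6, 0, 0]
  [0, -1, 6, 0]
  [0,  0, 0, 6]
λ = 6: alg = 4, geom = 3

Step 1 — factor the characteristic polynomial to read off the algebraic multiplicities:
  χ_A(x) = (x - 6)^4

Step 2 — compute geometric multiplicities via the rank-nullity identity g(λ) = n − rank(A − λI):
  rank(A − (6)·I) = 1, so dim ker(A − (6)·I) = n − 1 = 3

Summary:
  λ = 6: algebraic multiplicity = 4, geometric multiplicity = 3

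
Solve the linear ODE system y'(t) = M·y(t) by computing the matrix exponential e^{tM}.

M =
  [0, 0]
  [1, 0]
e^{tM} =
  [1, 0]
  [t, 1]

Strategy: write M = P · J · P⁻¹ where J is a Jordan canonical form, so e^{tM} = P · e^{tJ} · P⁻¹, and e^{tJ} can be computed block-by-block.

M has Jordan form
J =
  [0, 1]
  [0, 0]
(up to reordering of blocks).

Per-block formulas:
  For a 2×2 Jordan block J_2(0): exp(t · J_2(0)) = e^(0t)·(I + t·N), where N is the 2×2 nilpotent shift.

After assembling e^{tJ} and conjugating by P, we get:

e^{tM} =
  [1, 0]
  [t, 1]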